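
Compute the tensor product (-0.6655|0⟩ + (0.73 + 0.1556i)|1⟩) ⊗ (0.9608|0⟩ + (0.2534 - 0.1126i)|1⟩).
-0.6394|00⟩ + (-0.1686 + 0.07494i)|01⟩ + (0.7014 + 0.1495i)|10⟩ + (0.2025 - 0.04277i)|11⟩

amp(|b₁b₂…⟩) = product of the factor amplitudes for bits b₁, b₂, …; only kets whose every factor amplitude is nonzero survive.
|00⟩: (-0.6655)(0.9608) = -0.6394
|01⟩: (-0.6655)(0.2534 - 0.1126i) = (-0.1686 + 0.07494i)
|10⟩: (0.73 + 0.1556i)(0.9608) = (0.7014 + 0.1495i)
|11⟩: (0.73 + 0.1556i)(0.2534 - 0.1126i) = (0.2025 - 0.04277i)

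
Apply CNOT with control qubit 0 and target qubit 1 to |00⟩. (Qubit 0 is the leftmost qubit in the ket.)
|00⟩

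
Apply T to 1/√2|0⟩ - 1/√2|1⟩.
1/√2|0⟩ + (-1/2 - (1/2)i)|1⟩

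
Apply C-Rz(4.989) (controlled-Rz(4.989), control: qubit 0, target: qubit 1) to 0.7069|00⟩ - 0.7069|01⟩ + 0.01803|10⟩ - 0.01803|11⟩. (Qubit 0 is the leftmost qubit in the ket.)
0.7069|00⟩ - 0.7069|01⟩ + (-0.01439 - 0.01087i)|10⟩ + (0.01439 - 0.01087i)|11⟩

C-Rz(4.989) leaves the control-|0⟩ kets |00⟩, |01⟩ unchanged and applies Rz(4.989) to qubit 1 on the control-|1⟩ pair (|10⟩, |11⟩).
Rz(4.989) = [[e^(−iθ/2), 0], [0, e^(iθ/2)]] with e^(±iθ/2) = cos(θ/2) ± i·sin(θ/2); θ = 4.989, cos(θ/2) ≈ -0.79784, sin(θ/2) ≈ 0.602869.
With a = amp(|10⟩) = 0.01803 and b = amp(|11⟩) = -0.01803:
new amp(|10⟩) = (-0.79784 - 0.602869i)·a = (-0.01439 - 0.01087i)
new amp(|11⟩) = (-0.79784 + 0.602869i)·b = (0.01439 - 0.01087i)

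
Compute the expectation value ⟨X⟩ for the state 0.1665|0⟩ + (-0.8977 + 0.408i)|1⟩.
-0.2989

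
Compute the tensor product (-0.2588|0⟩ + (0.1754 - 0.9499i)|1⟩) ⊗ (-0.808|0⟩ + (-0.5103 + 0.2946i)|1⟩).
0.2091|00⟩ + (0.1321 - 0.07624i)|01⟩ + (-0.1417 + 0.7675i)|10⟩ + (0.1903 + 0.5364i)|11⟩

amp(|b₁b₂…⟩) = product of the factor amplitudes for bits b₁, b₂, …; only kets whose every factor amplitude is nonzero survive.
|00⟩: (-0.2588)(-0.808) = 0.2091
|01⟩: (-0.2588)(-0.5103 + 0.2946i) = (0.1321 - 0.07624i)
|10⟩: (0.1754 - 0.9499i)(-0.808) = (-0.1417 + 0.7675i)
|11⟩: (0.1754 - 0.9499i)(-0.5103 + 0.2946i) = (0.1903 + 0.5364i)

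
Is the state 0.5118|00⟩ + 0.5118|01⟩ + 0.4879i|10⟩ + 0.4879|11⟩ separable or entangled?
Entangled

Writing the state as a|00⟩ + b|01⟩ + c|10⟩ + d|11⟩, it is a product state iff ad − bc = 0.
Here (a, b, c, d) = (0.5118, 0.5118, 0.4879i, 0.4879): ad − bc = (0.5118)(0.4879) − (0.5118)(0.4879i) = (0.2497 - 0.2497i) ≠ 0, so the state is entangled.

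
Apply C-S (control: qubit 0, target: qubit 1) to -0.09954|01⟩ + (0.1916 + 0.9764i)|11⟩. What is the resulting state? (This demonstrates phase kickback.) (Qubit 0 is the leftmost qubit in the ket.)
-0.09954|01⟩ + (-0.9764 + 0.1916i)|11⟩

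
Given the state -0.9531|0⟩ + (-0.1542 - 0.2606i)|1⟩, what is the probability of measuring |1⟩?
0.09169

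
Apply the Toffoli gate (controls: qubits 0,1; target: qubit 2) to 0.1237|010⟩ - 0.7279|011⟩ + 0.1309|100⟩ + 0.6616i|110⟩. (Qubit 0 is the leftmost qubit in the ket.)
0.1237|010⟩ - 0.7279|011⟩ + 0.1309|100⟩ + 0.6616i|111⟩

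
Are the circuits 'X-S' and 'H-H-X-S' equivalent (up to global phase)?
Yes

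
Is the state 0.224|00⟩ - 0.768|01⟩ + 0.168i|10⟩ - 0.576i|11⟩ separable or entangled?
Separable

Writing the state as a|00⟩ + b|01⟩ + c|10⟩ + d|11⟩, it is a product state iff ad − bc = 0.
Here (a, b, c, d) = (0.224, -0.768, 0.168i, -0.576i): ad − bc = (0.224)(-0.576i) − (-0.768)(0.168i) = 0, so the state is separable.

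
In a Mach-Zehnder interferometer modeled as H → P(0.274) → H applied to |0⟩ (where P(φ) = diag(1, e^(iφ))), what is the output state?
(0.9813 + 0.1353i)|0⟩ + (0.01865 - 0.1353i)|1⟩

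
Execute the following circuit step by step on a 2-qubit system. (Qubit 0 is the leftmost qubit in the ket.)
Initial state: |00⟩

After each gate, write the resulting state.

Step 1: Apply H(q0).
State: 1/√2|00⟩ + 1/√2|10⟩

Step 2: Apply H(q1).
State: 1/2|00⟩ + 1/2|01⟩ + 1/2|10⟩ + 1/2|11⟩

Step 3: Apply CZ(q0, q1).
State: 1/2|00⟩ + 1/2|01⟩ + 1/2|10⟩ - 1/2|11⟩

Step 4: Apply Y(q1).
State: -(1/2)i|00⟩ + (1/2)i|01⟩ + (1/2)i|10⟩ + (1/2)i|11⟩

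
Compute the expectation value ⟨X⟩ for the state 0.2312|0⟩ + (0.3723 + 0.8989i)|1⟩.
0.1722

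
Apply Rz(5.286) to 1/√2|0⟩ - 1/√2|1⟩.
(-0.621 - 0.3381i)|0⟩ + (0.621 - 0.3381i)|1⟩

Rz(5.286) = [[e^(−iθ/2), 0], [0, e^(iθ/2)]] with e^(±iθ/2) = cos(θ/2) ± i·sin(θ/2); θ = 5.286, cos(θ/2) ≈ -0.878256, sin(θ/2) ≈ 0.47819.
With a = amp(|0⟩) = 1/√2 and b = amp(|1⟩) = -1/√2:
new amp(|0⟩) = (-0.878256 - 0.47819i)·a = (-0.621 - 0.3381i)
new amp(|1⟩) = (-0.878256 + 0.47819i)·b = (0.621 - 0.3381i)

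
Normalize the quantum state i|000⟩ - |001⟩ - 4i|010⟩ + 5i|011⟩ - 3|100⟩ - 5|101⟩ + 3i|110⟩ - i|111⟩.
0.1072i|000⟩ - 0.1072|001⟩ - 0.4288i|010⟩ + 0.5361i|011⟩ - 0.3216|100⟩ - 0.5361|101⟩ + 0.3216i|110⟩ - 0.1072i|111⟩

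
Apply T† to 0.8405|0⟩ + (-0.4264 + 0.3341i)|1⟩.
0.8405|0⟩ + (-0.06527 + 0.5378i)|1⟩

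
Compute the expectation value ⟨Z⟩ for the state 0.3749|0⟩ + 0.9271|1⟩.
-0.719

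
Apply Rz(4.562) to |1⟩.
(-0.652 + 0.7582i)|1⟩

Rz(4.562) = [[e^(−iθ/2), 0], [0, e^(iθ/2)]] with e^(±iθ/2) = cos(θ/2) ± i·sin(θ/2); θ = 4.562, cos(θ/2) ≈ -0.651988, sin(θ/2) ≈ 0.758229.
With a = amp(|0⟩) = 0 and b = amp(|1⟩) = 1:
new amp(|0⟩) = (-0.651988 - 0.758229i)·a = 0
new amp(|1⟩) = (-0.651988 + 0.758229i)·b = (-0.652 + 0.7582i)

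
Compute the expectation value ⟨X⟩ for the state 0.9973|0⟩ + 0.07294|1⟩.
0.1455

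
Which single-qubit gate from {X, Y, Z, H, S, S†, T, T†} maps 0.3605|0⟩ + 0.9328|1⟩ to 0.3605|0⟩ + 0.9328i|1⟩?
S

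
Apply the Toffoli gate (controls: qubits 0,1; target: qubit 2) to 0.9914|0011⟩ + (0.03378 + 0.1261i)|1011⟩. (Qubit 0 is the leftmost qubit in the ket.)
0.9914|0011⟩ + (0.03378 + 0.1261i)|1011⟩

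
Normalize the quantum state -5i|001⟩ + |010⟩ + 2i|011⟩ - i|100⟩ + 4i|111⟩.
-0.7293i|001⟩ + 0.1459|010⟩ + 0.2917i|011⟩ - 0.1459i|100⟩ + 0.5835i|111⟩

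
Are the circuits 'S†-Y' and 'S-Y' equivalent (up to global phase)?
No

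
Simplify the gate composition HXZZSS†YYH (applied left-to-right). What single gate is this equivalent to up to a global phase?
Z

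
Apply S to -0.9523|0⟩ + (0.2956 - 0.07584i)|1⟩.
-0.9523|0⟩ + (0.07584 + 0.2956i)|1⟩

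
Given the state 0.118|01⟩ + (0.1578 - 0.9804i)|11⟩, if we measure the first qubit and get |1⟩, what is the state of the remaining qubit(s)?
(0.1589 - 0.9873i)|1⟩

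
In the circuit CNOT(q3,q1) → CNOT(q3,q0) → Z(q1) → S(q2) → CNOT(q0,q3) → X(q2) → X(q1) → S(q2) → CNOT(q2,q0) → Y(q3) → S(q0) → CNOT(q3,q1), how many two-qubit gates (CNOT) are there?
5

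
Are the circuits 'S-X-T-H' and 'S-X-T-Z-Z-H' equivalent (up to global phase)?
Yes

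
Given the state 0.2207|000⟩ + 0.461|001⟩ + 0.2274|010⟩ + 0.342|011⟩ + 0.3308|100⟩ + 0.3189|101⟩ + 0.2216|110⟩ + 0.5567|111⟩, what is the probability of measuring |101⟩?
0.1017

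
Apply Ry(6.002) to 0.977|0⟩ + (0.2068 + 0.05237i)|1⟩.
(-0.9963 - 0.007339i)|0⟩ + (-0.06785 - 0.05185i)|1⟩

Ry(6.002) = [[cos(θ/2), −sin(θ/2)], [sin(θ/2), cos(θ/2)]]; θ = 6.002, cos(θ/2) ≈ -0.990133, sin(θ/2) ≈ 0.14013.
With a = amp(|0⟩) = 0.977 and b = amp(|1⟩) = (0.2068 + 0.05237i):
new amp(|0⟩) = (-0.990133)·a + (-0.14013)·b = (-0.9963 - 0.007339i)
new amp(|1⟩) = (0.14013)·a + (-0.990133)·b = (-0.06785 - 0.05185i)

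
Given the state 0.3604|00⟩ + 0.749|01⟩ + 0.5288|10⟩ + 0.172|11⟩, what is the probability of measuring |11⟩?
0.02958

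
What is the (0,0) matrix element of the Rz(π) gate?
-i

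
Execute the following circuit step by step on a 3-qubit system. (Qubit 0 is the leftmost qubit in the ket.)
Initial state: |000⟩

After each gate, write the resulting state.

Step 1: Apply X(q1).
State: |010⟩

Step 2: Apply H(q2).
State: 1/√2|010⟩ + 1/√2|011⟩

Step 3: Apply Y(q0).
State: (1/√2)i|110⟩ + (1/√2)i|111⟩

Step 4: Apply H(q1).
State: (1/2)i|100⟩ + (1/2)i|101⟩ - (1/2)i|110⟩ - (1/2)i|111⟩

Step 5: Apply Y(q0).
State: 1/2|000⟩ + 1/2|001⟩ - 1/2|010⟩ - 1/2|011⟩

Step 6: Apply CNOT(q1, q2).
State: 1/2|000⟩ + 1/2|001⟩ - 1/2|010⟩ - 1/2|011⟩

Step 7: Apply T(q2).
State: 1/2|000⟩ + (1/√8 + (1/√8)i)|001⟩ - 1/2|010⟩ + (-1/√8 - (1/√8)i)|011⟩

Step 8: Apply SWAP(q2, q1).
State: 1/2|000⟩ - 1/2|001⟩ + (1/√8 + (1/√8)i)|010⟩ + (-1/√8 - (1/√8)i)|011⟩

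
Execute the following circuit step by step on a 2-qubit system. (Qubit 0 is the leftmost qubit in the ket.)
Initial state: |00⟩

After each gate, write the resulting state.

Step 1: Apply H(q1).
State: 1/√2|00⟩ + 1/√2|01⟩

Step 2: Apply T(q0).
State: 1/√2|00⟩ + 1/√2|01⟩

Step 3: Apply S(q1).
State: 1/√2|00⟩ + (1/√2)i|01⟩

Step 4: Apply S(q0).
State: 1/√2|00⟩ + (1/√2)i|01⟩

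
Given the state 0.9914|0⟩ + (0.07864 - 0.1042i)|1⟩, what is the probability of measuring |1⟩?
0.01704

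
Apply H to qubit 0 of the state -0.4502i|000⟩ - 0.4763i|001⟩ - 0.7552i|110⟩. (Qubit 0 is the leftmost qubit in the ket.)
-0.3183i|000⟩ - 0.3368i|001⟩ - 0.534i|010⟩ - 0.3183i|100⟩ - 0.3368i|101⟩ + 0.534i|110⟩

H on qubit 0 mixes each pair of kets that differ only in qubit 0: amplitudes (a, b) of (|…0…⟩, |…1…⟩) become ((a + b)/√2, (a − b)/√2). Kets absent from the input have amplitude 0.
(|000⟩, |100⟩): (a, b) = (-0.4502i, 0) → (-0.3183i, -0.3183i)
(|001⟩, |101⟩): (a, b) = (-0.4763i, 0) → (-0.3368i, -0.3368i)
(|010⟩, |110⟩): (a, b) = (0, -0.7552i) → (-0.534i, 0.534i)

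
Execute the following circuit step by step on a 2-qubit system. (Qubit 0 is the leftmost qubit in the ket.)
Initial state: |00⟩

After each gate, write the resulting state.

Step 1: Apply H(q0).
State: 1/√2|00⟩ + 1/√2|10⟩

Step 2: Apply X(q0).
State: 1/√2|00⟩ + 1/√2|10⟩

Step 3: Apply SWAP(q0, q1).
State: 1/√2|00⟩ + 1/√2|01⟩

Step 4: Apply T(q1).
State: 1/√2|00⟩ + (1/2 + (1/2)i)|01⟩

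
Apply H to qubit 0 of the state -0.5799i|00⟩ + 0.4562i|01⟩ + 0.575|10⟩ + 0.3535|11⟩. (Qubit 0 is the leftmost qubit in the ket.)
(0.4066 - 0.4101i)|00⟩ + (0.25 + 0.3226i)|01⟩ + (-0.4066 - 0.4101i)|10⟩ + (-0.25 + 0.3226i)|11⟩

H on qubit 0 mixes each pair of kets that differ only in qubit 0: amplitudes (a, b) of (|…0…⟩, |…1…⟩) become ((a + b)/√2, (a − b)/√2). Kets absent from the input have amplitude 0.
(|00⟩, |10⟩): (a, b) = (-0.5799i, 0.575) → ((0.4066 - 0.4101i), (-0.4066 - 0.4101i))
(|01⟩, |11⟩): (a, b) = (0.4562i, 0.3535) → ((0.25 + 0.3226i), (-0.25 + 0.3226i))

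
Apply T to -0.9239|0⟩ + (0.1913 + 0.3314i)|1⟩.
-0.9239|0⟩ + (-0.09907 + 0.3696i)|1⟩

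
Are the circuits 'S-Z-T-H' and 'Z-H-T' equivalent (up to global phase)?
No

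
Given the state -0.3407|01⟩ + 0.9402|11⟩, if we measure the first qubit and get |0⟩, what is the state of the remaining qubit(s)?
-|1⟩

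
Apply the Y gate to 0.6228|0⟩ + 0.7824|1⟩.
-0.7824i|0⟩ + 0.6228i|1⟩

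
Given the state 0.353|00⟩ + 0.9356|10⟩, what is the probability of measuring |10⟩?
0.8753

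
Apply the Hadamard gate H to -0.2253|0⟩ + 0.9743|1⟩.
0.5296|0⟩ - 0.8482|1⟩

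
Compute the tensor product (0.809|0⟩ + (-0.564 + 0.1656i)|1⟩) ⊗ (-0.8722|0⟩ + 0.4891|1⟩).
-0.7056|00⟩ + 0.3957|01⟩ + (0.4919 - 0.1444i)|10⟩ + (-0.2759 + 0.08099i)|11⟩

amp(|b₁b₂…⟩) = product of the factor amplitudes for bits b₁, b₂, …; only kets whose every factor amplitude is nonzero survive.
|00⟩: (0.809)(-0.8722) = -0.7056
|01⟩: (0.809)(0.4891) = 0.3957
|10⟩: (-0.564 + 0.1656i)(-0.8722) = (0.4919 - 0.1444i)
|11⟩: (-0.564 + 0.1656i)(0.4891) = (-0.2759 + 0.08099i)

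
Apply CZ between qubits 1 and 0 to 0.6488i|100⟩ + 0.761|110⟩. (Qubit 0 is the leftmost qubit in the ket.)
0.6488i|100⟩ - 0.761|110⟩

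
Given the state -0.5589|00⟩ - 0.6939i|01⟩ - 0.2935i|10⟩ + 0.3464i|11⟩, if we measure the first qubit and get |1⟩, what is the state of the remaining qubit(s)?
-0.6464i|0⟩ + 0.763i|1⟩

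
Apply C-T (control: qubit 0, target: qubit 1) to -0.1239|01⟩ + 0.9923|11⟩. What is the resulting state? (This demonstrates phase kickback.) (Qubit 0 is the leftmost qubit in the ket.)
-0.1239|01⟩ + (0.7017 + 0.7017i)|11⟩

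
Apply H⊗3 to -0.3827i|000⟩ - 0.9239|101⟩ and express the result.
(-0.3266 - 0.1353i)|000⟩ + (0.3266 - 0.1353i)|001⟩ + (-0.3266 - 0.1353i)|010⟩ + (0.3266 - 0.1353i)|011⟩ + (0.3266 - 0.1353i)|100⟩ + (-0.3266 - 0.1353i)|101⟩ + (0.3266 - 0.1353i)|110⟩ + (-0.3266 - 0.1353i)|111⟩

H⊗3 gives amp(|y⟩) = (1/2√2) Σ_x (−1)^(x·y) amp(|x⟩), where x·y is the number of positions in which both x and y have a 1.
|000⟩: (-0.3827i - 0.9239)/(2√2) = (-0.3266 - 0.1353i)
|001⟩: (-0.3827i + 0.9239)/(2√2) = (0.3266 - 0.1353i)
|010⟩: (-0.3827i - 0.9239)/(2√2) = (-0.3266 - 0.1353i)
|011⟩: (-0.3827i + 0.9239)/(2√2) = (0.3266 - 0.1353i)
|100⟩: (-0.3827i + 0.9239)/(2√2) = (0.3266 - 0.1353i)
|101⟩: (-0.3827i - 0.9239)/(2√2) = (-0.3266 - 0.1353i)
|110⟩: (-0.3827i + 0.9239)/(2√2) = (0.3266 - 0.1353i)
|111⟩: (-0.3827i - 0.9239)/(2√2) = (-0.3266 - 0.1353i)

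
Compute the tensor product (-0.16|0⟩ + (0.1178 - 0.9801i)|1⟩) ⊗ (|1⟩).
-0.16|01⟩ + (0.1178 - 0.9801i)|11⟩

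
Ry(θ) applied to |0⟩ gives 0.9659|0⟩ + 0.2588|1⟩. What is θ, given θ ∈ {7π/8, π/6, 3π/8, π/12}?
π/6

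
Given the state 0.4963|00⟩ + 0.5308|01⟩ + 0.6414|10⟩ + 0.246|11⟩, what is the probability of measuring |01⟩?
0.2817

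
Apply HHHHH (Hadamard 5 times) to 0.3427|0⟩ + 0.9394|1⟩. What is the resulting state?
0.9066|0⟩ - 0.4219|1⟩

H² = I, so H^5 = H: a single Hadamard. With (a, b) = (0.3427, 0.9394), H gives ((a + b)/√2, (a − b)/√2) = (0.9066, -0.4219).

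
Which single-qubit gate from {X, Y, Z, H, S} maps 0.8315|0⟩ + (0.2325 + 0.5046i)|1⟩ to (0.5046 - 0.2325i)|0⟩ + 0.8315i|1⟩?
Y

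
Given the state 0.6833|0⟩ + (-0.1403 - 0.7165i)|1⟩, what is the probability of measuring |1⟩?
0.5331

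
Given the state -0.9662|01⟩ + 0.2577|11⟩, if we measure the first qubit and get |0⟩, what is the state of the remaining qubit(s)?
-|1⟩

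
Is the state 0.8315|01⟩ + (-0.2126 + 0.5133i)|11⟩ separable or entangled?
Separable

Writing the state as a|00⟩ + b|01⟩ + c|10⟩ + d|11⟩, it is a product state iff ad − bc = 0.
Here (a, b, c, d) = (0, 0.8315, 0, (-0.2126 + 0.5133i)): ad − bc = (0)(-0.2126 + 0.5133i) − (0.8315)(0) = 0, so the state is separable.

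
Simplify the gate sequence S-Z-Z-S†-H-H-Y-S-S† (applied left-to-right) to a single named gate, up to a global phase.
Y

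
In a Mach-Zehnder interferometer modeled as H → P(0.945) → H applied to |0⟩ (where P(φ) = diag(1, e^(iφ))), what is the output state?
(0.7929 + 0.4052i)|0⟩ + (0.2071 - 0.4052i)|1⟩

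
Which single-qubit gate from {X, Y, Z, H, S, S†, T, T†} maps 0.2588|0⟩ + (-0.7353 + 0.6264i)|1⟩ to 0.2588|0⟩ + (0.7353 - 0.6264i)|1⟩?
Z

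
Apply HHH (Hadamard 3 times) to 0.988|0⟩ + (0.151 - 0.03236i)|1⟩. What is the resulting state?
(0.8054 - 0.02288i)|0⟩ + (0.5918 + 0.02288i)|1⟩

H² = I, so H^3 = H: a single Hadamard. With (a, b) = (0.988, (0.151 - 0.03236i)), H gives ((a + b)/√2, (a − b)/√2) = ((0.8054 - 0.02288i), (0.5918 + 0.02288i)).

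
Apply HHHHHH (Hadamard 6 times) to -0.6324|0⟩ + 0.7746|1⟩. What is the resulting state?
-0.6324|0⟩ + 0.7746|1⟩

H² = I, so an even number of Hadamards cancels: H^6 = I and the state is unchanged.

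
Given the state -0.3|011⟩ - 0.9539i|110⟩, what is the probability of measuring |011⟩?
0.09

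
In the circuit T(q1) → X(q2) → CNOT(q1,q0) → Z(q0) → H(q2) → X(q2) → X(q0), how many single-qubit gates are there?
6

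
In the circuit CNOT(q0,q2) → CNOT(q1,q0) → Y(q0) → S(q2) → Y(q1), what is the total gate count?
5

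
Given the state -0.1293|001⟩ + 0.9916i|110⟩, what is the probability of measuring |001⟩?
0.01672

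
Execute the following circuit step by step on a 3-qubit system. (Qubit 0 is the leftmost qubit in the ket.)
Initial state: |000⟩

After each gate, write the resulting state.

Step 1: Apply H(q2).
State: 1/√2|000⟩ + 1/√2|001⟩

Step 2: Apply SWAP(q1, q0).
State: 1/√2|000⟩ + 1/√2|001⟩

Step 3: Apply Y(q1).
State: (1/√2)i|010⟩ + (1/√2)i|011⟩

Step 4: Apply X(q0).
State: (1/√2)i|110⟩ + (1/√2)i|111⟩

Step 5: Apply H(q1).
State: (1/2)i|100⟩ + (1/2)i|101⟩ - (1/2)i|110⟩ - (1/2)i|111⟩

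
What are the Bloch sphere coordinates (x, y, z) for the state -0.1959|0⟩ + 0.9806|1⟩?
(-0.3842, 0, -0.9232)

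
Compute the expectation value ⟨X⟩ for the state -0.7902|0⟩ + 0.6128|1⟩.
-0.9685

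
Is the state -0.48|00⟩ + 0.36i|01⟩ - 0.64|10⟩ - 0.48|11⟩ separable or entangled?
Entangled

Writing the state as a|00⟩ + b|01⟩ + c|10⟩ + d|11⟩, it is a product state iff ad − bc = 0.
Here (a, b, c, d) = (-0.48, 0.36i, -0.64, -0.48): ad − bc = (-0.48)(-0.48) − (0.36i)(-0.64) = (0.2304 + 0.2304i) ≠ 0, so the state is entangled.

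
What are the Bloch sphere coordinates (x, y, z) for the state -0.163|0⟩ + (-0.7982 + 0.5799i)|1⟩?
(0.2602, -0.189, -0.9468)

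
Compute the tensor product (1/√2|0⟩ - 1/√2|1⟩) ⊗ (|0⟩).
1/√2|00⟩ - 1/√2|10⟩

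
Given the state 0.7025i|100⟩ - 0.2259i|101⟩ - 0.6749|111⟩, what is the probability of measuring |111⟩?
0.4555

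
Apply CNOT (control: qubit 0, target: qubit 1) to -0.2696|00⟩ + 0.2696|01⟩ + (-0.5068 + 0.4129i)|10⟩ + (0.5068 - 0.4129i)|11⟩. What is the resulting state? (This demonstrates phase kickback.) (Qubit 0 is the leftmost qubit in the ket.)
-0.2696|00⟩ + 0.2696|01⟩ + (0.5068 - 0.4129i)|10⟩ + (-0.5068 + 0.4129i)|11⟩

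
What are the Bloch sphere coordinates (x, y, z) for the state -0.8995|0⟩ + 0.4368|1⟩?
(-0.7858, 0, 0.6183)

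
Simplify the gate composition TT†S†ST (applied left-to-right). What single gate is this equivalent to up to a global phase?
T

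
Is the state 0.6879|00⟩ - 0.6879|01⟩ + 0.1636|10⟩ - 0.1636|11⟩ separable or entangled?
Separable

Writing the state as a|00⟩ + b|01⟩ + c|10⟩ + d|11⟩, it is a product state iff ad − bc = 0.
Here (a, b, c, d) = (0.6879, -0.6879, 0.1636, -0.1636): ad − bc = (0.6879)(-0.1636) − (-0.6879)(0.1636) = 0, so the state is separable.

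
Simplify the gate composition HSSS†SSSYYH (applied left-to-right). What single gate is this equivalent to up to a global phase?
I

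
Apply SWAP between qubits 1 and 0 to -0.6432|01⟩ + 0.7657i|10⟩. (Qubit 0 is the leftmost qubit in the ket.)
0.7657i|01⟩ - 0.6432|10⟩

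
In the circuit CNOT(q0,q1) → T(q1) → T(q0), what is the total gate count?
3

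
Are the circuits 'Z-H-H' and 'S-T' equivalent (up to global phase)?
No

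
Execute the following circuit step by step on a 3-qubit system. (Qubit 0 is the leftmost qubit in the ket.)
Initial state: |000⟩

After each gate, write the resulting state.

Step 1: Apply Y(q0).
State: i|100⟩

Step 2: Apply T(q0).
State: (-1/√2 + (1/√2)i)|100⟩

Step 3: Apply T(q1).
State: (-1/√2 + (1/√2)i)|100⟩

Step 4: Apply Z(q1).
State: (-1/√2 + (1/√2)i)|100⟩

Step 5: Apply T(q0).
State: -|100⟩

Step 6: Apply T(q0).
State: (-1/√2 - (1/√2)i)|100⟩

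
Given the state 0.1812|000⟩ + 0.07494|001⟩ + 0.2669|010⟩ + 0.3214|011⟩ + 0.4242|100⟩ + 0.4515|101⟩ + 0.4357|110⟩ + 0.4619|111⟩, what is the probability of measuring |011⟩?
0.1033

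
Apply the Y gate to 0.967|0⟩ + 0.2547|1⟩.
-0.2547i|0⟩ + 0.967i|1⟩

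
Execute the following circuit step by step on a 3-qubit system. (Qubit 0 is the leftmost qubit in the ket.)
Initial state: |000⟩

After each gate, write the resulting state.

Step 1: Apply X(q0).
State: |100⟩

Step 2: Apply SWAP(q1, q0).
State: |010⟩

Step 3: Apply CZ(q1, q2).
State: |010⟩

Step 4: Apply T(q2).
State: |010⟩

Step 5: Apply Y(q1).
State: -i|000⟩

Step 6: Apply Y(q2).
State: |001⟩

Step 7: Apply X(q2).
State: |000⟩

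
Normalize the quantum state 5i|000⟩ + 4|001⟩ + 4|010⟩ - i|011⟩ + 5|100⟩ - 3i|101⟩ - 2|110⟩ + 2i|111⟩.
(1/2)i|000⟩ + 0.4|001⟩ + 0.4|010⟩ - 0.1i|011⟩ + 1/2|100⟩ - 0.3i|101⟩ - 0.2|110⟩ + 0.2i|111⟩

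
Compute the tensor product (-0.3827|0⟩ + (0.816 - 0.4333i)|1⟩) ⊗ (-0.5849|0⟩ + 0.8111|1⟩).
0.2238|00⟩ - 0.3104|01⟩ + (-0.4773 + 0.2534i)|10⟩ + (0.6619 - 0.3514i)|11⟩

amp(|b₁b₂…⟩) = product of the factor amplitudes for bits b₁, b₂, …; only kets whose every factor amplitude is nonzero survive.
|00⟩: (-0.3827)(-0.5849) = 0.2238
|01⟩: (-0.3827)(0.8111) = -0.3104
|10⟩: (0.816 - 0.4333i)(-0.5849) = (-0.4773 + 0.2534i)
|11⟩: (0.816 - 0.4333i)(0.8111) = (0.6619 - 0.3514i)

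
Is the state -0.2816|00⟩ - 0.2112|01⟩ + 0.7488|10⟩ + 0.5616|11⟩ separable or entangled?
Separable

Writing the state as a|00⟩ + b|01⟩ + c|10⟩ + d|11⟩, it is a product state iff ad − bc = 0.
Here (a, b, c, d) = (-0.2816, -0.2112, 0.7488, 0.5616): ad − bc = (-0.2816)(0.5616) − (-0.2112)(0.7488) = 0, so the state is separable.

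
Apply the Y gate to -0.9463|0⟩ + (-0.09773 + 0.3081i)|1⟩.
(0.3081 + 0.09773i)|0⟩ - 0.9463i|1⟩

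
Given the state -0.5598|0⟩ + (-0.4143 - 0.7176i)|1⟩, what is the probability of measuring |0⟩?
0.3134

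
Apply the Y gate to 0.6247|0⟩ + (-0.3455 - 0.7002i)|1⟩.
(-0.7002 + 0.3455i)|0⟩ + 0.6247i|1⟩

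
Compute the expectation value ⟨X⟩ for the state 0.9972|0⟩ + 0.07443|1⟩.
0.1484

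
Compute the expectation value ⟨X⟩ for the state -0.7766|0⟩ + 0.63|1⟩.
-0.9785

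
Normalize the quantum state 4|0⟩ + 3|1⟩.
0.8|0⟩ + 0.6|1⟩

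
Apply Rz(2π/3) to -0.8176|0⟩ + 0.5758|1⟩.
(-0.4088 + 0.7081i)|0⟩ + (0.2879 + 0.4987i)|1⟩

Rz(2π/3) = [[e^(−iθ/2), 0], [0, e^(iθ/2)]] with e^(±iθ/2) = cos(θ/2) ± i·sin(θ/2); θ = 2π/3, cos(θ/2) ≈ 0.5, sin(θ/2) ≈ 0.866025.
With a = amp(|0⟩) = -0.8176 and b = amp(|1⟩) = 0.5758:
new amp(|0⟩) = (0.5 - 0.866025i)·a = (-0.4088 + 0.7081i)
new amp(|1⟩) = (0.5 + 0.866025i)·b = (0.2879 + 0.4987i)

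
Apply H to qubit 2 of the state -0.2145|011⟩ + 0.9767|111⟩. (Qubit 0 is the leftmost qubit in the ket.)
-0.1517|010⟩ + 0.1517|011⟩ + 0.6906|110⟩ - 0.6906|111⟩

H on qubit 2 mixes each pair of kets that differ only in qubit 2: amplitudes (a, b) of (|…0…⟩, |…1…⟩) become ((a + b)/√2, (a − b)/√2). Kets absent from the input have amplitude 0.
(|010⟩, |011⟩): (a, b) = (0, -0.2145) → (-0.1517, 0.1517)
(|110⟩, |111⟩): (a, b) = (0, 0.9767) → (0.6906, -0.6906)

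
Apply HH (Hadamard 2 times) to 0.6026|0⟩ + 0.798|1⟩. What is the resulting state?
0.6026|0⟩ + 0.798|1⟩

H² = I, so an even number of Hadamards cancels: H^2 = I and the state is unchanged.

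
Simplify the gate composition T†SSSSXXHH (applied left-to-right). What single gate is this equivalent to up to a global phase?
T†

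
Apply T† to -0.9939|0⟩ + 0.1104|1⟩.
-0.9939|0⟩ + (0.07806 - 0.07806i)|1⟩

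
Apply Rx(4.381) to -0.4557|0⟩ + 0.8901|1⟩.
(0.2647 - 0.7246i)|0⟩ + (-0.517 + 0.371i)|1⟩

Rx(4.381) = [[cos(θ/2), −i·sin(θ/2)], [−i·sin(θ/2), cos(θ/2)]]; θ = 4.381, cos(θ/2) ≈ -0.580794, sin(θ/2) ≈ 0.814051.
With a = amp(|0⟩) = -0.4557 and b = amp(|1⟩) = 0.8901:
new amp(|0⟩) = (-0.580794)·a + (-0.814051i)·b = (0.2647 - 0.7246i)
new amp(|1⟩) = (-0.814051i)·a + (-0.580794)·b = (-0.517 + 0.371i)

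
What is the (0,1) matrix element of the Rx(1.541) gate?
-0.6965i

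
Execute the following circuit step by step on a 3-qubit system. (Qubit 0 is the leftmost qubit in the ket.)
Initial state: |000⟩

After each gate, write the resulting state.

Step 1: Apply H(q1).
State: 1/√2|000⟩ + 1/√2|010⟩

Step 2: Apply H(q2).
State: 1/2|000⟩ + 1/2|001⟩ + 1/2|010⟩ + 1/2|011⟩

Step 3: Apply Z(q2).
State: 1/2|000⟩ - 1/2|001⟩ + 1/2|010⟩ - 1/2|011⟩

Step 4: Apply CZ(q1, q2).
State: 1/2|000⟩ - 1/2|001⟩ + 1/2|010⟩ + 1/2|011⟩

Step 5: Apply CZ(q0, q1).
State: 1/2|000⟩ - 1/2|001⟩ + 1/2|010⟩ + 1/2|011⟩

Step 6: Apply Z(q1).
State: 1/2|000⟩ - 1/2|001⟩ - 1/2|010⟩ - 1/2|011⟩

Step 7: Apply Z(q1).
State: 1/2|000⟩ - 1/2|001⟩ + 1/2|010⟩ + 1/2|011⟩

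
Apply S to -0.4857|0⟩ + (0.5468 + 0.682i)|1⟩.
-0.4857|0⟩ + (-0.682 + 0.5468i)|1⟩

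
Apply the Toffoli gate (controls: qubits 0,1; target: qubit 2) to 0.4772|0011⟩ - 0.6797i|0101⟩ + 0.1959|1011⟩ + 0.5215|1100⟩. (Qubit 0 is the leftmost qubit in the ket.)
0.4772|0011⟩ - 0.6797i|0101⟩ + 0.1959|1011⟩ + 0.5215|1110⟩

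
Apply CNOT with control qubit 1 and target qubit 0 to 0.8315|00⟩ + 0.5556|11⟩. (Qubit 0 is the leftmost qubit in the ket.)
0.8315|00⟩ + 0.5556|01⟩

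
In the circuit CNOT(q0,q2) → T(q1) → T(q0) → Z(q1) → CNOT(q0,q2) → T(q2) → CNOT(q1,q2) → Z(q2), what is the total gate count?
8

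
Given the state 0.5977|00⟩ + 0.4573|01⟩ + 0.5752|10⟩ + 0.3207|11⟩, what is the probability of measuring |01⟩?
0.2091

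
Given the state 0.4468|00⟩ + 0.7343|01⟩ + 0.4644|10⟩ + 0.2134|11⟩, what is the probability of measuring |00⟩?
0.1996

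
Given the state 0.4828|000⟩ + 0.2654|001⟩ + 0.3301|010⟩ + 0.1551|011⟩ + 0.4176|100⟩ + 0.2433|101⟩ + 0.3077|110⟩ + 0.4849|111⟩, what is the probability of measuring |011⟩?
0.02406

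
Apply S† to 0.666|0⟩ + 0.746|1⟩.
0.666|0⟩ - 0.746i|1⟩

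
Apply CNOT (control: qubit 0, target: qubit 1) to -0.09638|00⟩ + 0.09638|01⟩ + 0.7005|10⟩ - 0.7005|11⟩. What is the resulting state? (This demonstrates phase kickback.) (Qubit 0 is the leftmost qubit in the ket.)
-0.09638|00⟩ + 0.09638|01⟩ - 0.7005|10⟩ + 0.7005|11⟩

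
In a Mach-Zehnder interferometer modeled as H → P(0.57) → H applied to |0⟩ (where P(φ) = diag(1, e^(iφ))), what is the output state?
(0.921 + 0.2698i)|0⟩ + (0.07905 - 0.2698i)|1⟩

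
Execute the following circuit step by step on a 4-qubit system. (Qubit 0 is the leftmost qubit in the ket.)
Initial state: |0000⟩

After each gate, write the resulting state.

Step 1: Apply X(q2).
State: |0010⟩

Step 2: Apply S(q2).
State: i|0010⟩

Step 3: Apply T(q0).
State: i|0010⟩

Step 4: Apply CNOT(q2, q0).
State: i|1010⟩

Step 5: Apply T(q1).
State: i|1010⟩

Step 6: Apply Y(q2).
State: |1000⟩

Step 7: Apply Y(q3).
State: i|1001⟩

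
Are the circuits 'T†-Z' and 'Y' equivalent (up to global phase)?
No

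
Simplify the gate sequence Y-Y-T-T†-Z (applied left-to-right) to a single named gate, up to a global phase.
Z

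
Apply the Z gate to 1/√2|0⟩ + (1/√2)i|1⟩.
1/√2|0⟩ - (1/√2)i|1⟩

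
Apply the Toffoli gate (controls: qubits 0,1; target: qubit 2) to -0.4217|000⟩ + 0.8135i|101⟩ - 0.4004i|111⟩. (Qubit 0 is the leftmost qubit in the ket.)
-0.4217|000⟩ + 0.8135i|101⟩ - 0.4004i|110⟩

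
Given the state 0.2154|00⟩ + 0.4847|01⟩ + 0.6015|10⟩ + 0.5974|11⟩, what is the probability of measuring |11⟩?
0.3569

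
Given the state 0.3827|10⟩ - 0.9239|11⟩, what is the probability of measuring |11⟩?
0.8536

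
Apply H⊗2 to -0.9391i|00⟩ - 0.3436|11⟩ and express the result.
(-0.1718 - 0.4696i)|00⟩ + (0.1718 - 0.4696i)|01⟩ + (0.1718 - 0.4696i)|10⟩ + (-0.1718 - 0.4696i)|11⟩

H⊗2 gives amp(|y⟩) = (1/2) Σ_x (−1)^(x·y) amp(|x⟩), where x·y is the number of positions in which both x and y have a 1.
|00⟩: (-0.9391i - 0.3436)/2 = (-0.1718 - 0.4696i)
|01⟩: (-0.9391i + 0.3436)/2 = (0.1718 - 0.4696i)
|10⟩: (-0.9391i + 0.3436)/2 = (0.1718 - 0.4696i)
|11⟩: (-0.9391i - 0.3436)/2 = (-0.1718 - 0.4696i)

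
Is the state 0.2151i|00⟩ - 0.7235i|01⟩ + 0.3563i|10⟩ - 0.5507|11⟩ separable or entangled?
Entangled

Writing the state as a|00⟩ + b|01⟩ + c|10⟩ + d|11⟩, it is a product state iff ad − bc = 0.
Here (a, b, c, d) = (0.2151i, -0.7235i, 0.3563i, -0.5507): ad − bc = (0.2151i)(-0.5507) − (-0.7235i)(0.3563i) = (-0.2578 - 0.1185i) ≠ 0, so the state is entangled.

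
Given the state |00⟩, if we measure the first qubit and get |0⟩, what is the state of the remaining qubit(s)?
|0⟩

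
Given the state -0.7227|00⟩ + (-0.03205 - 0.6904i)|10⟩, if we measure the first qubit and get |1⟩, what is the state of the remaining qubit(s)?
(-0.04637 - 0.9989i)|0⟩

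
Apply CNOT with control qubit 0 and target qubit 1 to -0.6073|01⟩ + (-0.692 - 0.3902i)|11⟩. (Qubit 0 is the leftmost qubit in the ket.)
-0.6073|01⟩ + (-0.692 - 0.3902i)|10⟩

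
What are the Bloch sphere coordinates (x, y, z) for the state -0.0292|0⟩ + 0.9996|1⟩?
(-0.05838, 0, -0.9983)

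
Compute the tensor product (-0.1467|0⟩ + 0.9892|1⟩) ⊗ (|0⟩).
-0.1467|00⟩ + 0.9892|10⟩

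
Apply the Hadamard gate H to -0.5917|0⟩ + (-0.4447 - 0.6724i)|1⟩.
(-0.7328 - 0.4755i)|0⟩ + (-0.1039 + 0.4755i)|1⟩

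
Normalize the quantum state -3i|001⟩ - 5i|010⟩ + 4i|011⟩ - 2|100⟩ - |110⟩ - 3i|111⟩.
-0.375i|001⟩ - 0.625i|010⟩ + (1/2)i|011⟩ - 0.25|100⟩ - 0.125|110⟩ - 0.375i|111⟩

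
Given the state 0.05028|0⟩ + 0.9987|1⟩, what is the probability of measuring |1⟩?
0.9974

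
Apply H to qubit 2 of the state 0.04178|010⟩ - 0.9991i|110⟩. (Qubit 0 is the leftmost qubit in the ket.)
0.02954|010⟩ + 0.02954|011⟩ - 0.7065i|110⟩ - 0.7065i|111⟩

H on qubit 2 mixes each pair of kets that differ only in qubit 2: amplitudes (a, b) of (|…0…⟩, |…1…⟩) become ((a + b)/√2, (a − b)/√2). Kets absent from the input have amplitude 0.
(|010⟩, |011⟩): (a, b) = (0.04178, 0) → (0.02954, 0.02954)
(|110⟩, |111⟩): (a, b) = (-0.9991i, 0) → (-0.7065i, -0.7065i)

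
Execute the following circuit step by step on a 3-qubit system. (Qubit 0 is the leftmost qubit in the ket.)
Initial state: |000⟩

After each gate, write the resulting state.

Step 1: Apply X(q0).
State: |100⟩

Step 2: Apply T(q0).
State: (1/√2 + (1/√2)i)|100⟩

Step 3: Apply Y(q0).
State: (1/√2 - (1/√2)i)|000⟩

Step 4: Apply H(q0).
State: (1/2 - (1/2)i)|000⟩ + (1/2 - (1/2)i)|100⟩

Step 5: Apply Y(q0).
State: (-1/2 - (1/2)i)|000⟩ + (1/2 + (1/2)i)|100⟩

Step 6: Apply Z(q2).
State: (-1/2 - (1/2)i)|000⟩ + (1/2 + (1/2)i)|100⟩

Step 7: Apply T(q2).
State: (-1/2 - (1/2)i)|000⟩ + (1/2 + (1/2)i)|100⟩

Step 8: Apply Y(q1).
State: (1/2 - (1/2)i)|010⟩ + (-1/2 + (1/2)i)|110⟩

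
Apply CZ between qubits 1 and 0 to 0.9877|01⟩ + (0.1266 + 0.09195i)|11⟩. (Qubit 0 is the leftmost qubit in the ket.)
0.9877|01⟩ + (-0.1266 - 0.09195i)|11⟩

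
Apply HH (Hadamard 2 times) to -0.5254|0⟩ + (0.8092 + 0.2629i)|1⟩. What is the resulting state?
-0.5254|0⟩ + (0.8092 + 0.2629i)|1⟩

H² = I, so an even number of Hadamards cancels: H^2 = I and the state is unchanged.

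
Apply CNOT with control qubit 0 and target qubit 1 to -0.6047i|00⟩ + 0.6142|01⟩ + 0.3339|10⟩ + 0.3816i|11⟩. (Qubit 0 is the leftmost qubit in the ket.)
-0.6047i|00⟩ + 0.6142|01⟩ + 0.3816i|10⟩ + 0.3339|11⟩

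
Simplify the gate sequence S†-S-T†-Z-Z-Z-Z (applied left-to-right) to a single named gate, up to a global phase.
T†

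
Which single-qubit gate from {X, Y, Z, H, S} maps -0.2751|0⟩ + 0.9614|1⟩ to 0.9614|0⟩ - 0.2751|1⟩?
X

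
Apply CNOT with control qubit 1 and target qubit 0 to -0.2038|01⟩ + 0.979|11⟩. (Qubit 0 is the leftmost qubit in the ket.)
0.979|01⟩ - 0.2038|11⟩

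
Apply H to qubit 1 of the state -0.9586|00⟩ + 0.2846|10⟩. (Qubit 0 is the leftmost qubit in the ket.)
-0.6778|00⟩ - 0.6778|01⟩ + 0.2012|10⟩ + 0.2012|11⟩

H on qubit 1 mixes each pair of kets that differ only in qubit 1: amplitudes (a, b) of (|…0…⟩, |…1…⟩) become ((a + b)/√2, (a − b)/√2). Kets absent from the input have amplitude 0.
(|00⟩, |01⟩): (a, b) = (-0.9586, 0) → (-0.6778, -0.6778)
(|10⟩, |11⟩): (a, b) = (0.2846, 0) → (0.2012, 0.2012)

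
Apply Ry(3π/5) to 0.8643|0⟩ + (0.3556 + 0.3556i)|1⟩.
(0.2203 - 0.2877i)|0⟩ + (0.9082 + 0.209i)|1⟩

Ry(3π/5) = [[cos(θ/2), −sin(θ/2)], [sin(θ/2), cos(θ/2)]]; θ = 3π/5, cos(θ/2) ≈ 0.587785, sin(θ/2) ≈ 0.809017.
With a = amp(|0⟩) = 0.8643 and b = amp(|1⟩) = (0.3556 + 0.3556i):
new amp(|0⟩) = (0.587785)·a + (-0.809017)·b = (0.2203 - 0.2877i)
new amp(|1⟩) = (0.809017)·a + (0.587785)·b = (0.9082 + 0.209i)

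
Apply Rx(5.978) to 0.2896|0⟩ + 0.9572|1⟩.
(-0.2862 - 0.1455i)|0⟩ + (-0.9461 - 0.04402i)|1⟩

Rx(5.978) = [[cos(θ/2), −i·sin(θ/2)], [−i·sin(θ/2), cos(θ/2)]]; θ = 5.978, cos(θ/2) ≈ -0.98838, sin(θ/2) ≈ 0.152001.
With a = amp(|0⟩) = 0.2896 and b = amp(|1⟩) = 0.9572:
new amp(|0⟩) = (-0.98838)·a + (-0.152001i)·b = (-0.2862 - 0.1455i)
new amp(|1⟩) = (-0.152001i)·a + (-0.98838)·b = (-0.9461 - 0.04402i)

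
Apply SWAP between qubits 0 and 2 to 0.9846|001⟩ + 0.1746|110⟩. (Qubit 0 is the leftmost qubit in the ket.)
0.1746|011⟩ + 0.9846|100⟩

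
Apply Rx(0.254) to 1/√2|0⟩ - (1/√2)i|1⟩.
0.6119|0⟩ - 0.791i|1⟩

Rx(0.254) = [[cos(θ/2), −i·sin(θ/2)], [−i·sin(θ/2), cos(θ/2)]]; θ = 0.254, cos(θ/2) ≈ 0.991946, sin(θ/2) ≈ 0.126659.
With a = amp(|0⟩) = 1/√2 and b = amp(|1⟩) = -(1/√2)i:
new amp(|0⟩) = (0.991946)·a + (-0.126659i)·b = 0.6119
new amp(|1⟩) = (-0.126659i)·a + (0.991946)·b = -0.791i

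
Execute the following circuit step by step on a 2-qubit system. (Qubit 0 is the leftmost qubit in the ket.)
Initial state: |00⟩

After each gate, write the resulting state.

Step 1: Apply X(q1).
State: |01⟩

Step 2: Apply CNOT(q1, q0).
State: |11⟩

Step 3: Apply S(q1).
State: i|11⟩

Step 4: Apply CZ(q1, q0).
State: -i|11⟩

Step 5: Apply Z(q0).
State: i|11⟩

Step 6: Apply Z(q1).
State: -i|11⟩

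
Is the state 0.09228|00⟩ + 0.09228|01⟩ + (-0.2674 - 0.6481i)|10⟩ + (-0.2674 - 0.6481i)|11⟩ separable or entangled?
Separable

Writing the state as a|00⟩ + b|01⟩ + c|10⟩ + d|11⟩, it is a product state iff ad − bc = 0.
Here (a, b, c, d) = (0.09228, 0.09228, (-0.2674 - 0.6481i), (-0.2674 - 0.6481i)): ad − bc = (0.09228)(-0.2674 - 0.6481i) − (0.09228)(-0.2674 - 0.6481i) = 0, so the state is separable.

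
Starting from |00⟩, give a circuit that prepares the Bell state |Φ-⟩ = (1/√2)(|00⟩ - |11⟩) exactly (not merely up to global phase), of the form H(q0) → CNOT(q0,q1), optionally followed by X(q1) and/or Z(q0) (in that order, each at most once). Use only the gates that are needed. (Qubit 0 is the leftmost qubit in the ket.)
H(q0) → CNOT(q0,q1) → Z(q0)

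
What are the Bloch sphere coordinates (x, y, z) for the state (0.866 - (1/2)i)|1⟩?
(0, 0, -1)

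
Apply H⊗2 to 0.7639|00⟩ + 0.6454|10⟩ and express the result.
0.7047|00⟩ + 0.7047|01⟩ + 0.05925|10⟩ + 0.05925|11⟩

H⊗2 gives amp(|y⟩) = (1/2) Σ_x (−1)^(x·y) amp(|x⟩), where x·y is the number of positions in which both x and y have a 1.
|00⟩: (0.7639 + 0.6454)/2 = 0.7047
|01⟩: (0.7639 + 0.6454)/2 = 0.7047
|10⟩: (0.7639 - 0.6454)/2 = 0.05925
|11⟩: (0.7639 - 0.6454)/2 = 0.05925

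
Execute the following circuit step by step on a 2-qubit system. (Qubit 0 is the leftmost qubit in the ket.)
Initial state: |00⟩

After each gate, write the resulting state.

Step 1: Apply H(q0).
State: 1/√2|00⟩ + 1/√2|10⟩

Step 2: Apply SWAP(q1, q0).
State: 1/√2|00⟩ + 1/√2|01⟩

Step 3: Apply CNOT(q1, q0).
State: 1/√2|00⟩ + 1/√2|11⟩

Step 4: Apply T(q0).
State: 1/√2|00⟩ + (1/2 + (1/2)i)|11⟩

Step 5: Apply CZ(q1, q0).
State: 1/√2|00⟩ + (-1/2 - (1/2)i)|11⟩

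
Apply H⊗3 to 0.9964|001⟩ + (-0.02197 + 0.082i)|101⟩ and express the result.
(0.3445 + 0.02899i)|000⟩ + (-0.3445 - 0.02899i)|001⟩ + (0.3445 + 0.02899i)|010⟩ + (-0.3445 - 0.02899i)|011⟩ + (0.36 - 0.02899i)|100⟩ + (-0.36 + 0.02899i)|101⟩ + (0.36 - 0.02899i)|110⟩ + (-0.36 + 0.02899i)|111⟩

H⊗3 gives amp(|y⟩) = (1/2√2) Σ_x (−1)^(x·y) amp(|x⟩), where x·y is the number of positions in which both x and y have a 1.
|000⟩: (0.9964 + (-0.02197 + 0.082i))/(2√2) = (0.3445 + 0.02899i)
|001⟩: (-0.9964 - (-0.02197 + 0.082i))/(2√2) = (-0.3445 - 0.02899i)
|010⟩: (0.9964 + (-0.02197 + 0.082i))/(2√2) = (0.3445 + 0.02899i)
|011⟩: (-0.9964 - (-0.02197 + 0.082i))/(2√2) = (-0.3445 - 0.02899i)
|100⟩: (0.9964 - (-0.02197 + 0.082i))/(2√2) = (0.36 - 0.02899i)
|101⟩: (-0.9964 + (-0.02197 + 0.082i))/(2√2) = (-0.36 + 0.02899i)
|110⟩: (0.9964 - (-0.02197 + 0.082i))/(2√2) = (0.36 - 0.02899i)
|111⟩: (-0.9964 + (-0.02197 + 0.082i))/(2√2) = (-0.36 + 0.02899i)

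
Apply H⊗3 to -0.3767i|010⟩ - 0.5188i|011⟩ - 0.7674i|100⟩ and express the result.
-0.5879i|000⟩ - 0.2211i|001⟩ + 0.04529i|010⟩ - 0.3216i|011⟩ - 0.04529i|100⟩ + 0.3216i|101⟩ + 0.5879i|110⟩ + 0.2211i|111⟩

H⊗3 gives amp(|y⟩) = (1/2√2) Σ_x (−1)^(x·y) amp(|x⟩), where x·y is the number of positions in which both x and y have a 1.
|000⟩: (-0.3767i - 0.5188i - 0.7674i)/(2√2) = -0.5879i
|001⟩: (-0.3767i + 0.5188i - 0.7674i)/(2√2) = -0.2211i
|010⟩: (0.3767i + 0.5188i - 0.7674i)/(2√2) = 0.04529i
|011⟩: (0.3767i - 0.5188i - 0.7674i)/(2√2) = -0.3216i
|100⟩: (-0.3767i - 0.5188i + 0.7674i)/(2√2) = -0.04529i
|101⟩: (-0.3767i + 0.5188i + 0.7674i)/(2√2) = 0.3216i
|110⟩: (0.3767i + 0.5188i + 0.7674i)/(2√2) = 0.5879i
|111⟩: (0.3767i - 0.5188i + 0.7674i)/(2√2) = 0.2211i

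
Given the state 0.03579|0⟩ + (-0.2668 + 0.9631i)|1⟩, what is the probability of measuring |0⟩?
0.001281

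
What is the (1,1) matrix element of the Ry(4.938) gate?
-0.7822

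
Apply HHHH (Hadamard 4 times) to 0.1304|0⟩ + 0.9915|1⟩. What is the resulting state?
0.1304|0⟩ + 0.9915|1⟩

H² = I, so an even number of Hadamards cancels: H^4 = I and the state is unchanged.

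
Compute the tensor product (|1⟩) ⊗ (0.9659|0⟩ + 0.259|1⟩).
0.9659|10⟩ + 0.259|11⟩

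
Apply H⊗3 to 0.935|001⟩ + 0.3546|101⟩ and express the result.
0.4559|000⟩ - 0.4559|001⟩ + 0.4559|010⟩ - 0.4559|011⟩ + 0.2052|100⟩ - 0.2052|101⟩ + 0.2052|110⟩ - 0.2052|111⟩

H⊗3 gives amp(|y⟩) = (1/2√2) Σ_x (−1)^(x·y) amp(|x⟩), where x·y is the number of positions in which both x and y have a 1.
|000⟩: (0.935 + 0.3546)/(2√2) = 0.4559
|001⟩: (-0.935 - 0.3546)/(2√2) = -0.4559
|010⟩: (0.935 + 0.3546)/(2√2) = 0.4559
|011⟩: (-0.935 - 0.3546)/(2√2) = -0.4559
|100⟩: (0.935 - 0.3546)/(2√2) = 0.2052
|101⟩: (-0.935 + 0.3546)/(2√2) = -0.2052
|110⟩: (0.935 - 0.3546)/(2√2) = 0.2052
|111⟩: (-0.935 + 0.3546)/(2√2) = -0.2052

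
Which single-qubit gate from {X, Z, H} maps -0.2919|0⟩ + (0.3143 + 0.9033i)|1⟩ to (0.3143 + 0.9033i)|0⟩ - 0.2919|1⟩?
X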